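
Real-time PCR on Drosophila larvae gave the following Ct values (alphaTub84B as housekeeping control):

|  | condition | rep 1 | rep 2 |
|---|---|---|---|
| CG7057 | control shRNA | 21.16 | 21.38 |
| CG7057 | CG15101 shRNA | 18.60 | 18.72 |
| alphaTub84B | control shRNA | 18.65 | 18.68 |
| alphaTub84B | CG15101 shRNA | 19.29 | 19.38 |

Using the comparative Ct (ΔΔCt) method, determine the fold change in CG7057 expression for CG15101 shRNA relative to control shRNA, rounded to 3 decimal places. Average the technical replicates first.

Mean Ct: CG7057 control shRNA 21.270; CG7057 CG15101 shRNA 18.660; alphaTub84B control shRNA 18.665; alphaTub84B CG15101 shRNA 19.335
ΔCt(control shRNA) = 21.270 − 18.665 = 2.605
ΔCt(CG15101 shRNA) = 18.660 − 19.335 = -0.675
ΔΔCt = -0.675 − 2.605 = -3.280
Fold change = 2^(−(-3.280)) = 2^3.280 = 9.7136

9.714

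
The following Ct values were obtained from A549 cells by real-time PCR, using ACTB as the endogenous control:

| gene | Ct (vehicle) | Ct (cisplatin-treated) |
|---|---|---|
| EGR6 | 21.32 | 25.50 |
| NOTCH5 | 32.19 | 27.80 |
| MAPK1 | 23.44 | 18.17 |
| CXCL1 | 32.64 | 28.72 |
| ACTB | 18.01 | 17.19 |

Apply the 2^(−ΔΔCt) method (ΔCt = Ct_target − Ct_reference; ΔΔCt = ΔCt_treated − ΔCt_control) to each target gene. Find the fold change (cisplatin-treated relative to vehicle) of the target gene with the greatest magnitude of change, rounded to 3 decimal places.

0.031

EGR6: ΔΔCt = (25.50−17.19) − (21.32−18.01) = 8.31 − 3.31 = 5.00; fold change = 2^-5.00 = 0.031
NOTCH5: ΔΔCt = (27.80−17.19) − (32.19−18.01) = 10.61 − 14.18 = -3.57; fold change = 2^3.57 = 11.876
MAPK1: ΔΔCt = (18.17−17.19) − (23.44−18.01) = 0.98 − 5.43 = -4.45; fold change = 2^4.45 = 21.857
CXCL1: ΔΔCt = (28.72−17.19) − (32.64−18.01) = 11.53 − 14.63 = -3.10; fold change = 2^3.10 = 8.574
EGR6 has the largest |ΔΔCt| = 5.00.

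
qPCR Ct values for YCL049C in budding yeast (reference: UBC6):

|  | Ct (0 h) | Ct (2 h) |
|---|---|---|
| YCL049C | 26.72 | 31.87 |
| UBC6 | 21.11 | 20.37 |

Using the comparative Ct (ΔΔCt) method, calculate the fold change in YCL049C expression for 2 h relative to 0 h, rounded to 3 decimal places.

0.017

ΔCt(0 h) = 26.720 − 21.110 = 5.610
ΔCt(2 h) = 31.870 − 20.370 = 11.500
ΔΔCt = 11.500 − 5.610 = 5.890
Fold change = 2^(−5.890) = 0.0169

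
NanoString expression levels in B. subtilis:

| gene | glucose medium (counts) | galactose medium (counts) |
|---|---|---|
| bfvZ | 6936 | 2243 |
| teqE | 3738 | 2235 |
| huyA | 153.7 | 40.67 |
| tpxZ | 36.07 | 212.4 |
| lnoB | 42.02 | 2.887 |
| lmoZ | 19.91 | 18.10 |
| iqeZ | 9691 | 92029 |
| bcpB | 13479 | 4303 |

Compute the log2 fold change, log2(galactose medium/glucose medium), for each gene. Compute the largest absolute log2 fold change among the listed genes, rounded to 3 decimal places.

3.863

log2(2243/6936) = -1.629  (bfvZ)
log2(2235/3738) = -0.742  (teqE)
log2(40.67/153.7) = -1.918  (huyA)
log2(212.4/36.07) = 2.558  (tpxZ)
log2(2.887/42.02) = -3.863  (lnoB)
log2(18.10/19.91) = -0.138  (lmoZ)
log2(92029/9691) = 3.247  (iqeZ)
log2(4303/13479) = -1.647  (bcpB)
The largest magnitude belongs to lnoB.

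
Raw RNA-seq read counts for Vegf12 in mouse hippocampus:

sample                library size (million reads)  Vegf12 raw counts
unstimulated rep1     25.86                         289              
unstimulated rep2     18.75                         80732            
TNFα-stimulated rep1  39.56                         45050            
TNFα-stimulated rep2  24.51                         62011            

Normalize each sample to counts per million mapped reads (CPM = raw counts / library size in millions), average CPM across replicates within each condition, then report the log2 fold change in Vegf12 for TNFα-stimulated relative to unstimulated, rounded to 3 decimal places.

CPM(unstimulated rep1) = 289 / 25.86 = 11.1756
CPM(unstimulated rep2) = 80732 / 18.75 = 4305.7067
CPM(TNFα-stimulated rep1) = 45050 / 39.56 = 1138.7765
CPM(TNFα-stimulated rep2) = 62011 / 24.51 = 2530.0286
mean CPM(unstimulated) = 2158.4411; mean CPM(TNFα-stimulated) = 1834.4026
Fold change = 1834.4026 / 2158.4411 = 0.84987
log2(0.84987) = -0.2347

-0.235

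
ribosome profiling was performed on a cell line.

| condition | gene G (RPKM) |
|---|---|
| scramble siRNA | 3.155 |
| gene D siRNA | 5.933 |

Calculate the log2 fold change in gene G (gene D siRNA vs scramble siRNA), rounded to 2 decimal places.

Fold change = 5.933 / 3.155 = 1.8805
log2(1.8805) = 0.911

0.91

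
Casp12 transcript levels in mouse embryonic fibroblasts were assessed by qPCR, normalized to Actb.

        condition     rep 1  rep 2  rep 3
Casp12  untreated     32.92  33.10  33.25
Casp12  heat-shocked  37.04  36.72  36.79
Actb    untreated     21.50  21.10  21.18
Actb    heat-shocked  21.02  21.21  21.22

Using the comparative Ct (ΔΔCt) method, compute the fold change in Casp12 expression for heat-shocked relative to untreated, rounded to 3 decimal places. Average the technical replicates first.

Mean Ct: Casp12 untreated 33.090; Casp12 heat-shocked 36.850; Actb untreated 21.260; Actb heat-shocked 21.150
ΔCt(untreated) = 33.090 − 21.260 = 11.830
ΔCt(heat-shocked) = 36.850 − 21.150 = 15.700
ΔΔCt = 15.700 − 11.830 = 3.870
Fold change = 2^(−3.870) = 0.0684

0.068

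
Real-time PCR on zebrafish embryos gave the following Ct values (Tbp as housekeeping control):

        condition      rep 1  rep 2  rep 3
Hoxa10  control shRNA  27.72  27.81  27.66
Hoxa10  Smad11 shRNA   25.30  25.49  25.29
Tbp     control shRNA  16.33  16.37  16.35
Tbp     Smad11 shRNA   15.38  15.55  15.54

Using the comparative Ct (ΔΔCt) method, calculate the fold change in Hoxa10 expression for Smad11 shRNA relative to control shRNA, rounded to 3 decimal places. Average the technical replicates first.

Mean Ct: Hoxa10 control shRNA 27.730; Hoxa10 Smad11 shRNA 25.360; Tbp control shRNA 16.350; Tbp Smad11 shRNA 15.490
ΔCt(control shRNA) = 27.730 − 16.350 = 11.380
ΔCt(Smad11 shRNA) = 25.360 − 15.490 = 9.870
ΔΔCt = 9.870 − 11.380 = -1.510
Fold change = 2^(−(-1.510)) = 2^1.510 = 2.8481

2.848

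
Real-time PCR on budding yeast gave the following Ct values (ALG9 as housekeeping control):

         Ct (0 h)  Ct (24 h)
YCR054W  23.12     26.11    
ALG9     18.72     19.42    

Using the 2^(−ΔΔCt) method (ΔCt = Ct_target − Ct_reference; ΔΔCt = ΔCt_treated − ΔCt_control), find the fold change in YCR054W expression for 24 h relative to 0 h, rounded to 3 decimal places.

ΔCt(0 h) = 23.120 − 18.720 = 4.400
ΔCt(24 h) = 26.110 − 19.420 = 6.690
ΔΔCt = 6.690 − 4.400 = 2.290
Fold change = 2^(−2.290) = 0.2045

0.204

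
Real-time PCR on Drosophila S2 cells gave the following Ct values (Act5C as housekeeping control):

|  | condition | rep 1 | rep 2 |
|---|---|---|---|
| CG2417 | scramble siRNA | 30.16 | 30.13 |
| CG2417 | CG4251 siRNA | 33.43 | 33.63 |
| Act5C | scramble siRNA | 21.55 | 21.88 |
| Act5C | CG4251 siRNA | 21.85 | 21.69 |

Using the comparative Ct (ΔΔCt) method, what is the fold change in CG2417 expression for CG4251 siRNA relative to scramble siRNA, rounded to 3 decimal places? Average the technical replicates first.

0.099

Mean Ct: CG2417 scramble siRNA 30.145; CG2417 CG4251 siRNA 33.530; Act5C scramble siRNA 21.715; Act5C CG4251 siRNA 21.770
ΔCt(scramble siRNA) = 30.145 − 21.715 = 8.430
ΔCt(CG4251 siRNA) = 33.530 − 21.770 = 11.760
ΔΔCt = 11.760 − 8.430 = 3.330
Fold change = 2^(−3.330) = 0.0994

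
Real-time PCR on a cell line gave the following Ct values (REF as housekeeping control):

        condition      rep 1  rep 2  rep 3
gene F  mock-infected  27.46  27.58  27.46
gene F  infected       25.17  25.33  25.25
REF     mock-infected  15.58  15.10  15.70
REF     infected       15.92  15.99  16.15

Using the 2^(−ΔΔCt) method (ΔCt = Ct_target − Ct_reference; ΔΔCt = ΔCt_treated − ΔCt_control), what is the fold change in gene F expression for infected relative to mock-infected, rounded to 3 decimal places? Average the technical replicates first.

Mean Ct: gene F mock-infected 27.500; gene F infected 25.250; REF mock-infected 15.460; REF infected 16.020
ΔCt(mock-infected) = 27.500 − 15.460 = 12.040
ΔCt(infected) = 25.250 − 16.020 = 9.230
ΔΔCt = 9.230 − 12.040 = -2.810
Fold change = 2^(−(-2.810)) = 2^2.810 = 7.0128

7.013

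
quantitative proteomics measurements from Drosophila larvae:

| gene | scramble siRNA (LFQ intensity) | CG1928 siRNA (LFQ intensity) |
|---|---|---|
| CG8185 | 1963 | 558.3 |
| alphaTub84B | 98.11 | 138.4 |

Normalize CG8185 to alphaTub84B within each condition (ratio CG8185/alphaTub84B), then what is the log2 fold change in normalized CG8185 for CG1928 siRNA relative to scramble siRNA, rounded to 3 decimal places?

-2.310

CG8185/alphaTub84B (scramble siRNA) = 1963 / 98.11 = 20.008
CG8185/alphaTub84B (CG1928 siRNA) = 558.3 / 138.4 = 4.034
Fold change = 4.034 / 20.008 = 0.2016
log2(0.2016) = -2.3103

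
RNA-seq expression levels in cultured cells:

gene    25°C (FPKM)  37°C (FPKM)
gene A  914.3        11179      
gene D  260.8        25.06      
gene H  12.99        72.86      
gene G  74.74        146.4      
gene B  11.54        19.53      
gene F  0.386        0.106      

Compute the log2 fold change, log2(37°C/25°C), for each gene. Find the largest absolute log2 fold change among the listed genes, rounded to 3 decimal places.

3.612

log2(11179/914.3) = 3.612  (gene A)
log2(25.06/260.8) = -3.379  (gene D)
log2(72.86/12.99) = 2.488  (gene H)
log2(146.4/74.74) = 0.970  (gene G)
log2(19.53/11.54) = 0.759  (gene B)
log2(0.106/0.386) = -1.865  (gene F)
The largest magnitude belongs to gene A.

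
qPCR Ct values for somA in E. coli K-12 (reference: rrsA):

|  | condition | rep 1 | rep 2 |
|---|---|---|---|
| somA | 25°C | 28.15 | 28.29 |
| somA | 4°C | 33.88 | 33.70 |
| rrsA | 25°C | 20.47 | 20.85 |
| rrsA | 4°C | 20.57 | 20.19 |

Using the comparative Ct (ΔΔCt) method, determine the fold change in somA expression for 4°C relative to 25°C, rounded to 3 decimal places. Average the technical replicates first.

Mean Ct: somA 25°C 28.220; somA 4°C 33.790; rrsA 25°C 20.660; rrsA 4°C 20.380
ΔCt(25°C) = 28.220 − 20.660 = 7.560
ΔCt(4°C) = 33.790 − 20.380 = 13.410
ΔΔCt = 13.410 − 7.560 = 5.850
Fold change = 2^(−5.850) = 0.0173

0.017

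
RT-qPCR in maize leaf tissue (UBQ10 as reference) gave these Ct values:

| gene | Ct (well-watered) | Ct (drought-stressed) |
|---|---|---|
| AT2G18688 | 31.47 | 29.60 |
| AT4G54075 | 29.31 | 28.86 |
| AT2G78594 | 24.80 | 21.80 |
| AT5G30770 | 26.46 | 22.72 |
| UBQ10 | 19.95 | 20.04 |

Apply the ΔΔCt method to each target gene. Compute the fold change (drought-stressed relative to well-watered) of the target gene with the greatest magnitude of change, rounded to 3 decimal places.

14.221

AT2G18688: ΔΔCt = (29.60−20.04) − (31.47−19.95) = 9.56 − 11.52 = -1.96; fold change = 2^1.96 = 3.891
AT4G54075: ΔΔCt = (28.86−20.04) − (29.31−19.95) = 8.82 − 9.36 = -0.54; fold change = 2^0.54 = 1.454
AT2G78594: ΔΔCt = (21.80−20.04) − (24.80−19.95) = 1.76 − 4.85 = -3.09; fold change = 2^3.09 = 8.515
AT5G30770: ΔΔCt = (22.72−20.04) − (26.46−19.95) = 2.68 − 6.51 = -3.83; fold change = 2^3.83 = 14.221
AT5G30770 has the largest |ΔΔCt| = 3.83.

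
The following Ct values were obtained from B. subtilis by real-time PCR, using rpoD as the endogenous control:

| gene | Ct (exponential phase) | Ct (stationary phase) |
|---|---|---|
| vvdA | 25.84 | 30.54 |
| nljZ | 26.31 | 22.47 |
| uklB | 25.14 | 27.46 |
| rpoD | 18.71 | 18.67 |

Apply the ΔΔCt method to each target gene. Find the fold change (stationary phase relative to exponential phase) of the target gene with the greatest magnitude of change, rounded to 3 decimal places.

0.037

vvdA: ΔΔCt = (30.54−18.67) − (25.84−18.71) = 11.87 − 7.13 = 4.74; fold change = 2^-4.74 = 0.037
nljZ: ΔΔCt = (22.47−18.67) − (26.31−18.71) = 3.80 − 7.60 = -3.80; fold change = 2^3.80 = 13.929
uklB: ΔΔCt = (27.46−18.67) − (25.14−18.71) = 8.79 − 6.43 = 2.36; fold change = 2^-2.36 = 0.195
vvdA has the largest |ΔΔCt| = 4.74.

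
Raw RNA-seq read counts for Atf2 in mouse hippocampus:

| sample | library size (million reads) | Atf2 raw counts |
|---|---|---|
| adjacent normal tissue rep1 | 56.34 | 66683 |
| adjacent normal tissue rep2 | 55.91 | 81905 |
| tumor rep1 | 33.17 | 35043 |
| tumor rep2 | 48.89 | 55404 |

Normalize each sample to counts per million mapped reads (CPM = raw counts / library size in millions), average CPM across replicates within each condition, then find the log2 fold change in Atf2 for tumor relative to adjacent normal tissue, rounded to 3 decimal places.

CPM(adjacent normal tissue rep1) = 66683 / 56.34 = 1183.5818
CPM(adjacent normal tissue rep2) = 81905 / 55.91 = 1464.9437
CPM(tumor rep1) = 35043 / 33.17 = 1056.4667
CPM(tumor rep2) = 55404 / 48.89 = 1133.2379
mean CPM(adjacent normal tissue) = 1324.2627; mean CPM(tumor) = 1094.8523
Fold change = 1094.8523 / 1324.2627 = 0.82676
log2(0.82676) = -0.2745

-0.274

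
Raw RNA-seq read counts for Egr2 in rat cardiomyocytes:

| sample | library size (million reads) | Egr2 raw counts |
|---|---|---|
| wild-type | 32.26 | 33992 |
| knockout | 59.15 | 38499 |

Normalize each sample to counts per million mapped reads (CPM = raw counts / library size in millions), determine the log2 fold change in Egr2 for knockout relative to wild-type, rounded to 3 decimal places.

CPM(wild-type) = 33992 / 32.26 = 1053.6888
CPM(knockout) = 38499 / 59.15 = 650.8707
Fold change = 650.8707 / 1053.6888 = 0.61771
log2(0.61771) = -0.6950

-0.695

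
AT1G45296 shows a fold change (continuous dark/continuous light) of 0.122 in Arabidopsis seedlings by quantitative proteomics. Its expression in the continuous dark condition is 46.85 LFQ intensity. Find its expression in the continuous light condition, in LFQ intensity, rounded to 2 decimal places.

continuous light expression = 46.85 / 0.122 = 384.02

384.02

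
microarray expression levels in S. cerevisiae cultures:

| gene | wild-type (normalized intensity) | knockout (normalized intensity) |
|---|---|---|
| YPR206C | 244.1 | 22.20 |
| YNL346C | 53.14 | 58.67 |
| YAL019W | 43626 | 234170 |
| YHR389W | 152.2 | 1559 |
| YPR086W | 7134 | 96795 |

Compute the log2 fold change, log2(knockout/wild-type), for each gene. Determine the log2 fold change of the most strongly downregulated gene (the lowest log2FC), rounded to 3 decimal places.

-3.459

log2(22.20/244.1) = -3.459  (YPR206C)
log2(58.67/53.14) = 0.143  (YNL346C)
log2(234170/43626) = 2.424  (YAL019W)
log2(1559/152.2) = 3.357  (YHR389W)
log2(96795/7134) = 3.762  (YPR086W)
YPR206C is most strongly downregulated.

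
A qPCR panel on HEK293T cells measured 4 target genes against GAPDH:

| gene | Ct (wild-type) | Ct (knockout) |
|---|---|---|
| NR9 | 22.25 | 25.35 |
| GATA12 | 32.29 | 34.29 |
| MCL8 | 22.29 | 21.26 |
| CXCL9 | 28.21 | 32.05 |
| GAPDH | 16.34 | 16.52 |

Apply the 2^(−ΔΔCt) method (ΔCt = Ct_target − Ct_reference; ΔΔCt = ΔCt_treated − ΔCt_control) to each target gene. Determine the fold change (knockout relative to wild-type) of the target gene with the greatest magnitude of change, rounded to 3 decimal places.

NR9: ΔΔCt = (25.35−16.52) − (22.25−16.34) = 8.83 − 5.91 = 2.92; fold change = 2^-2.92 = 0.132
GATA12: ΔΔCt = (34.29−16.52) − (32.29−16.34) = 17.77 − 15.95 = 1.82; fold change = 2^-1.82 = 0.283
MCL8: ΔΔCt = (21.26−16.52) − (22.29−16.34) = 4.74 − 5.95 = -1.21; fold change = 2^1.21 = 2.313
CXCL9: ΔΔCt = (32.05−16.52) − (28.21−16.34) = 15.53 − 11.87 = 3.66; fold change = 2^-3.66 = 0.079
CXCL9 has the largest |ΔΔCt| = 3.66.

0.079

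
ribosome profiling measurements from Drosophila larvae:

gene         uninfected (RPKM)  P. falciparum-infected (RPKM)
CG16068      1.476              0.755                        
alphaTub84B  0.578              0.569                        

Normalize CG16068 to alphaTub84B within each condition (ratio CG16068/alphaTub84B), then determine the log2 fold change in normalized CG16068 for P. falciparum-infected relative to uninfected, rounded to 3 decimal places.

-0.945

CG16068/alphaTub84B (uninfected) = 1.476 / 0.578 = 2.5536
CG16068/alphaTub84B (P. falciparum-infected) = 0.755 / 0.569 = 1.3269
Fold change = 1.3269 / 2.5536 = 0.5196
log2(0.5196) = -0.9445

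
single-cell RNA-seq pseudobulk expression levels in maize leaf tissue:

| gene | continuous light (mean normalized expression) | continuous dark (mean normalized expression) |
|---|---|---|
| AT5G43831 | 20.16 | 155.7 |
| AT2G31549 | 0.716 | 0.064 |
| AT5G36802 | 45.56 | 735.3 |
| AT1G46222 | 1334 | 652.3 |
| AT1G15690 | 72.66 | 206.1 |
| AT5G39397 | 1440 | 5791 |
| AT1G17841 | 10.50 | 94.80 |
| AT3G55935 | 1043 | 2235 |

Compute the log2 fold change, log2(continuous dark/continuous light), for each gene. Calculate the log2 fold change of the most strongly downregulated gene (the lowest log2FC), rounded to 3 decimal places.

log2(155.7/20.16) = 2.949  (AT5G43831)
log2(0.064/0.716) = -3.484  (AT2G31549)
log2(735.3/45.56) = 4.012  (AT5G36802)
log2(652.3/1334) = -1.032  (AT1G46222)
log2(206.1/72.66) = 1.504  (AT1G15690)
log2(5791/1440) = 2.008  (AT5G39397)
log2(94.80/10.50) = 3.174  (AT1G17841)
log2(2235/1043) = 1.100  (AT3G55935)
AT2G31549 is most strongly downregulated.

-3.484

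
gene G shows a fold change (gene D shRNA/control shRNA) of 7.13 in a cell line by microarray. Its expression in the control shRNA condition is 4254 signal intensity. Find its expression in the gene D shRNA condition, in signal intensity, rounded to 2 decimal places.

gene D shRNA expression = 4254 × 7.13 = 30331.02

30331.02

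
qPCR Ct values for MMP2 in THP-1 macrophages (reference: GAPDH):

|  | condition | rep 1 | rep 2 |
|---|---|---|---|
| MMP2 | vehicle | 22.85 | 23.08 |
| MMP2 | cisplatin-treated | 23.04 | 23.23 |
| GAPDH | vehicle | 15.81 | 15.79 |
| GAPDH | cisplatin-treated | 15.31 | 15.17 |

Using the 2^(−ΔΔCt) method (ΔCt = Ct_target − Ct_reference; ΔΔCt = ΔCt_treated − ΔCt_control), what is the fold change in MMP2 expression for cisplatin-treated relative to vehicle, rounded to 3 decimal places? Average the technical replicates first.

Mean Ct: MMP2 vehicle 22.965; MMP2 cisplatin-treated 23.135; GAPDH vehicle 15.800; GAPDH cisplatin-treated 15.240
ΔCt(vehicle) = 22.965 − 15.800 = 7.165
ΔCt(cisplatin-treated) = 23.135 − 15.240 = 7.895
ΔΔCt = 7.895 − 7.165 = 0.730
Fold change = 2^(−0.730) = 0.6029

0.603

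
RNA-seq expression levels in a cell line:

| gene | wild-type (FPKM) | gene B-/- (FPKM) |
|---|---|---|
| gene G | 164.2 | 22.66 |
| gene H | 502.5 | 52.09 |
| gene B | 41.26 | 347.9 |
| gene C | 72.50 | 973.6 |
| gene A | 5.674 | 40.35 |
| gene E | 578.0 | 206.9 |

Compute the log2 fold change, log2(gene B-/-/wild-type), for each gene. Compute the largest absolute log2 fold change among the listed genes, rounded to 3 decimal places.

3.747

log2(22.66/164.2) = -2.857  (gene G)
log2(52.09/502.5) = -3.270  (gene H)
log2(347.9/41.26) = 3.076  (gene B)
log2(973.6/72.50) = 3.747  (gene C)
log2(40.35/5.674) = 2.830  (gene A)
log2(206.9/578.0) = -1.482  (gene E)
The largest magnitude belongs to gene C.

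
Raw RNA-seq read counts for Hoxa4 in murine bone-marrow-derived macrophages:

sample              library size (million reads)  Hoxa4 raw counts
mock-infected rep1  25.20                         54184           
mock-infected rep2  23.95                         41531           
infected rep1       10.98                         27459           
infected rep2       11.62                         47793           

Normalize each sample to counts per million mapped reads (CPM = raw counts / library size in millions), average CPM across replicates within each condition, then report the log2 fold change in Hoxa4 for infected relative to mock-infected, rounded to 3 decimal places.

0.768

CPM(mock-infected rep1) = 54184 / 25.20 = 2150.1587
CPM(mock-infected rep2) = 41531 / 23.95 = 1734.0710
CPM(infected rep1) = 27459 / 10.98 = 2500.8197
CPM(infected rep2) = 47793 / 11.62 = 4112.9948
mean CPM(mock-infected) = 1942.1149; mean CPM(infected) = 3306.9073
Fold change = 3306.9073 / 1942.1149 = 1.70274
log2(1.70274) = 0.7679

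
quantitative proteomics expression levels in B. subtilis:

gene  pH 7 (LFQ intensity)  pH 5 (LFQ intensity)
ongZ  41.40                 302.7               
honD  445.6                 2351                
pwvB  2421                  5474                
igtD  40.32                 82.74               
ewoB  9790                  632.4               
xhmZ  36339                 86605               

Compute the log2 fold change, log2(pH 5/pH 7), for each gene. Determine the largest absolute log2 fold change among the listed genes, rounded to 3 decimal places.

3.952

log2(302.7/41.40) = 2.870  (ongZ)
log2(2351/445.6) = 2.399  (honD)
log2(5474/2421) = 1.177  (pwvB)
log2(82.74/40.32) = 1.037  (igtD)
log2(632.4/9790) = -3.952  (ewoB)
log2(86605/36339) = 1.253  (xhmZ)
The largest magnitude belongs to ewoB.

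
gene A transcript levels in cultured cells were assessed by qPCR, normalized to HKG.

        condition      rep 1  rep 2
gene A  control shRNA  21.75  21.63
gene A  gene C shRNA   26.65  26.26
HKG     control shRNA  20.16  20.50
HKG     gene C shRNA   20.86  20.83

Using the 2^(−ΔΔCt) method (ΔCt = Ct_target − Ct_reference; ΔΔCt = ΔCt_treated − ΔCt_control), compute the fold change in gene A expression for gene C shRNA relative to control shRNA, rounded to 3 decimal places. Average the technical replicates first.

0.053

Mean Ct: gene A control shRNA 21.690; gene A gene C shRNA 26.455; HKG control shRNA 20.330; HKG gene C shRNA 20.845
ΔCt(control shRNA) = 21.690 − 20.330 = 1.360
ΔCt(gene C shRNA) = 26.455 − 20.845 = 5.610
ΔΔCt = 5.610 − 1.360 = 4.250
Fold change = 2^(−4.250) = 0.0526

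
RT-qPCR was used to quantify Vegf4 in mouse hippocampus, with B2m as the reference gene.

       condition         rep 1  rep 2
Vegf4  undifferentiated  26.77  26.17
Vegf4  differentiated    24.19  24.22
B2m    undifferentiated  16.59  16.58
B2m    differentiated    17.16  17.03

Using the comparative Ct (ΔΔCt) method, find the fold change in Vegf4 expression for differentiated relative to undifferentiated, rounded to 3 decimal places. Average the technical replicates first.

Mean Ct: Vegf4 undifferentiated 26.470; Vegf4 differentiated 24.205; B2m undifferentiated 16.585; B2m differentiated 17.095
ΔCt(undifferentiated) = 26.470 − 16.585 = 9.885
ΔCt(differentiated) = 24.205 − 17.095 = 7.110
ΔΔCt = 7.110 − 9.885 = -2.775
Fold change = 2^(−(-2.775)) = 2^2.775 = 6.8448

6.845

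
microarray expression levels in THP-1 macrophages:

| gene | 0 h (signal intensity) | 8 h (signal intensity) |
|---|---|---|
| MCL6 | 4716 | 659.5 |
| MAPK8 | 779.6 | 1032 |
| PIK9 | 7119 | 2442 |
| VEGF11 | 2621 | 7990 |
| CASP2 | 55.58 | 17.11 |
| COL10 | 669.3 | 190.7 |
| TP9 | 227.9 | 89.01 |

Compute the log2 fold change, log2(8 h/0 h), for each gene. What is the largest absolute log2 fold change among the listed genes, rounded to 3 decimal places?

2.838

log2(659.5/4716) = -2.838  (MCL6)
log2(1032/779.6) = 0.405  (MAPK8)
log2(2442/7119) = -1.544  (PIK9)
log2(7990/2621) = 1.608  (VEGF11)
log2(17.11/55.58) = -1.700  (CASP2)
log2(190.7/669.3) = -1.811  (COL10)
log2(89.01/227.9) = -1.356  (TP9)
The largest magnitude belongs to MCL6.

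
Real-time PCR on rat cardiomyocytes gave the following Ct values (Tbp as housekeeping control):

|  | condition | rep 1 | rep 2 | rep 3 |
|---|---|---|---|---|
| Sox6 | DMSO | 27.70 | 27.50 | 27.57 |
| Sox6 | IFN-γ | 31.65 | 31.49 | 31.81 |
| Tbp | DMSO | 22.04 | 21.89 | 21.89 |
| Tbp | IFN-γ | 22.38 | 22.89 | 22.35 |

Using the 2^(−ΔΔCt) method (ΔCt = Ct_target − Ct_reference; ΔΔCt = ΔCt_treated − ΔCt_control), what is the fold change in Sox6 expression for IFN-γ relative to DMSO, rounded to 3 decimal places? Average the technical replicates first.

0.091

Mean Ct: Sox6 DMSO 27.590; Sox6 IFN-γ 31.650; Tbp DMSO 21.940; Tbp IFN-γ 22.540
ΔCt(DMSO) = 27.590 − 21.940 = 5.650
ΔCt(IFN-γ) = 31.650 − 22.540 = 9.110
ΔΔCt = 9.110 − 5.650 = 3.460
Fold change = 2^(−3.460) = 0.0909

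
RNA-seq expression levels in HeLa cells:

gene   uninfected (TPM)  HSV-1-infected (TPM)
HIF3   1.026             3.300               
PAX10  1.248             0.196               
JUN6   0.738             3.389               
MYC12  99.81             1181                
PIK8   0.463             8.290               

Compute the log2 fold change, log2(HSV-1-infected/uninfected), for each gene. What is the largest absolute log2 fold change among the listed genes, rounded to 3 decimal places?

4.162

log2(3.300/1.026) = 1.685  (HIF3)
log2(0.196/1.248) = -2.671  (PAX10)
log2(3.389/0.738) = 2.199  (JUN6)
log2(1181/99.81) = 3.565  (MYC12)
log2(8.290/0.463) = 4.162  (PIK8)
The largest magnitude belongs to PIK8.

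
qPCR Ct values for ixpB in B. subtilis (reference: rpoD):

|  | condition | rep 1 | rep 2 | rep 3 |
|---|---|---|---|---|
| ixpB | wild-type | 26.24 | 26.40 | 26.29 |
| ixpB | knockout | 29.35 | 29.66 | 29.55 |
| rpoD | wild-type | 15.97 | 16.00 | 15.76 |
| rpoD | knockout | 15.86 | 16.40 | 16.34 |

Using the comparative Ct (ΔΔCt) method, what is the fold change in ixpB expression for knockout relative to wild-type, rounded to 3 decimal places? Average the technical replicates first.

0.132

Mean Ct: ixpB wild-type 26.310; ixpB knockout 29.520; rpoD wild-type 15.910; rpoD knockout 16.200
ΔCt(wild-type) = 26.310 − 15.910 = 10.400
ΔCt(knockout) = 29.520 − 16.200 = 13.320
ΔΔCt = 13.320 − 10.400 = 2.920
Fold change = 2^(−2.920) = 0.1321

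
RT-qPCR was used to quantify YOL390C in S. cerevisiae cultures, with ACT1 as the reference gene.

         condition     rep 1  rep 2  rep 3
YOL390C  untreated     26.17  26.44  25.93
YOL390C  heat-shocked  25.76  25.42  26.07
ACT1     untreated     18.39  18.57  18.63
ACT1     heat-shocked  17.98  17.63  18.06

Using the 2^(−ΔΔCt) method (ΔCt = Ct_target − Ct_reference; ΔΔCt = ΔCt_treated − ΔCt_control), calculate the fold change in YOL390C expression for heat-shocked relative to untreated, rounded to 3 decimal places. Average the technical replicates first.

0.865

Mean Ct: YOL390C untreated 26.180; YOL390C heat-shocked 25.750; ACT1 untreated 18.530; ACT1 heat-shocked 17.890
ΔCt(untreated) = 26.180 − 18.530 = 7.650
ΔCt(heat-shocked) = 25.750 − 17.890 = 7.860
ΔΔCt = 7.860 − 7.650 = 0.210
Fold change = 2^(−0.210) = 0.8645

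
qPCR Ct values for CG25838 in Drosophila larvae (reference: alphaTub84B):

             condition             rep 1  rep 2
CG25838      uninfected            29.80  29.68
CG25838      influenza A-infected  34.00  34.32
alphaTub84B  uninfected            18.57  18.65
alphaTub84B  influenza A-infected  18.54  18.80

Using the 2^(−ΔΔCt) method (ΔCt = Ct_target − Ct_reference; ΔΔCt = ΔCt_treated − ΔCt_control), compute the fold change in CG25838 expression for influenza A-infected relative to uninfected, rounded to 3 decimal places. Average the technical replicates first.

0.049

Mean Ct: CG25838 uninfected 29.740; CG25838 influenza A-infected 34.160; alphaTub84B uninfected 18.610; alphaTub84B influenza A-infected 18.670
ΔCt(uninfected) = 29.740 − 18.610 = 11.130
ΔCt(influenza A-infected) = 34.160 − 18.670 = 15.490
ΔΔCt = 15.490 − 11.130 = 4.360
Fold change = 2^(−4.360) = 0.0487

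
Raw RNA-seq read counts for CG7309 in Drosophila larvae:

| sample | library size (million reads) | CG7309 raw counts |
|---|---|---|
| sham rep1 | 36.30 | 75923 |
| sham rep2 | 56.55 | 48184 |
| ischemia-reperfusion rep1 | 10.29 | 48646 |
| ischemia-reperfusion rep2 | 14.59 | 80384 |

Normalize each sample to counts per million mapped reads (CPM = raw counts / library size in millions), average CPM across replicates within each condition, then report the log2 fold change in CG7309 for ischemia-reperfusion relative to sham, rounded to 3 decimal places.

1.798

CPM(sham rep1) = 75923 / 36.30 = 2091.5427
CPM(sham rep2) = 48184 / 56.55 = 852.0601
CPM(ischemia-reperfusion rep1) = 48646 / 10.29 = 4727.5024
CPM(ischemia-reperfusion rep2) = 80384 / 14.59 = 5509.5271
mean CPM(sham) = 1471.8014; mean CPM(ischemia-reperfusion) = 5118.5148
Fold change = 5118.5148 / 1471.8014 = 3.47772
log2(3.47772) = 1.7981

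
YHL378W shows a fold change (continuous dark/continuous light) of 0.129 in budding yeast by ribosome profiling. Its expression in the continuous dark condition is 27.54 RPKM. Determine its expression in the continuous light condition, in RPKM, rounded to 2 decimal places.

continuous light expression = 27.54 / 0.129 = 213.49

213.49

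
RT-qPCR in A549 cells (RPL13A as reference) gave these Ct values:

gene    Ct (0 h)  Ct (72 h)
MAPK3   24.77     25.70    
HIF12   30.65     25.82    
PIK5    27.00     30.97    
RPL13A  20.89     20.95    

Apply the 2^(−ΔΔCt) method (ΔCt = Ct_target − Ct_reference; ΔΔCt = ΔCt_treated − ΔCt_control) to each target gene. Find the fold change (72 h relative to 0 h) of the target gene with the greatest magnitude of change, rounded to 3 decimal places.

29.651

MAPK3: ΔΔCt = (25.70−20.95) − (24.77−20.89) = 4.75 − 3.88 = 0.87; fold change = 2^-0.87 = 0.547
HIF12: ΔΔCt = (25.82−20.95) − (30.65−20.89) = 4.87 − 9.76 = -4.89; fold change = 2^4.89 = 29.651
PIK5: ΔΔCt = (30.97−20.95) − (27.00−20.89) = 10.02 − 6.11 = 3.91; fold change = 2^-3.91 = 0.067
HIF12 has the largest |ΔΔCt| = 4.89.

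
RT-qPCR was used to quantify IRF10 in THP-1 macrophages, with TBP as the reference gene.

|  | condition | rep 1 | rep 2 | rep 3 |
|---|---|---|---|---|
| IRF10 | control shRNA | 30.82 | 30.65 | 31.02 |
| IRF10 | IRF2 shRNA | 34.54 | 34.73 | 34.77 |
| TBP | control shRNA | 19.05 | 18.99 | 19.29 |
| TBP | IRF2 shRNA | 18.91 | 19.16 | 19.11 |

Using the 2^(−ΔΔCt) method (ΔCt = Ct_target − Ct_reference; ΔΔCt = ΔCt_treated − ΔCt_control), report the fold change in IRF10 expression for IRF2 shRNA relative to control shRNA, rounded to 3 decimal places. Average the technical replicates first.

0.067

Mean Ct: IRF10 control shRNA 30.830; IRF10 IRF2 shRNA 34.680; TBP control shRNA 19.110; TBP IRF2 shRNA 19.060
ΔCt(control shRNA) = 30.830 − 19.110 = 11.720
ΔCt(IRF2 shRNA) = 34.680 − 19.060 = 15.620
ΔΔCt = 15.620 − 11.720 = 3.900
Fold change = 2^(−3.900) = 0.0670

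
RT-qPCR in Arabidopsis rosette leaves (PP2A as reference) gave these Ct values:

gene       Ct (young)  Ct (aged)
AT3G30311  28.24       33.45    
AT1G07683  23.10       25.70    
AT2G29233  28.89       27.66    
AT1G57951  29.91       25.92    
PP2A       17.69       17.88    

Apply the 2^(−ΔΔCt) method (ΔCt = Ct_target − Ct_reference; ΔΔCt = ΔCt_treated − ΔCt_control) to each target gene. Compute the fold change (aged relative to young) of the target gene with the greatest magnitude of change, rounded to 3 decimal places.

AT3G30311: ΔΔCt = (33.45−17.88) − (28.24−17.69) = 15.57 − 10.55 = 5.02; fold change = 2^-5.02 = 0.031
AT1G07683: ΔΔCt = (25.70−17.88) − (23.10−17.69) = 7.82 − 5.41 = 2.41; fold change = 2^-2.41 = 0.188
AT2G29233: ΔΔCt = (27.66−17.88) − (28.89−17.69) = 9.78 − 11.20 = -1.42; fold change = 2^1.42 = 2.676
AT1G57951: ΔΔCt = (25.92−17.88) − (29.91−17.69) = 8.04 − 12.22 = -4.18; fold change = 2^4.18 = 18.126
AT3G30311 has the largest |ΔΔCt| = 5.02.

0.031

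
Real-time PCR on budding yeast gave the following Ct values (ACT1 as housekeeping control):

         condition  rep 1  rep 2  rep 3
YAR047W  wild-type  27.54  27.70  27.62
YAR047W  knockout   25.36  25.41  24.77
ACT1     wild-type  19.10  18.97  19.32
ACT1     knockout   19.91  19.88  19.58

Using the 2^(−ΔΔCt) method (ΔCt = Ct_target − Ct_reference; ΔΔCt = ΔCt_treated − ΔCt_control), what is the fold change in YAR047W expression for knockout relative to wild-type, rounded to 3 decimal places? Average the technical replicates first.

8.574

Mean Ct: YAR047W wild-type 27.620; YAR047W knockout 25.180; ACT1 wild-type 19.130; ACT1 knockout 19.790
ΔCt(wild-type) = 27.620 − 19.130 = 8.490
ΔCt(knockout) = 25.180 − 19.790 = 5.390
ΔΔCt = 5.390 − 8.490 = -3.100
Fold change = 2^(−(-3.100)) = 2^3.100 = 8.5742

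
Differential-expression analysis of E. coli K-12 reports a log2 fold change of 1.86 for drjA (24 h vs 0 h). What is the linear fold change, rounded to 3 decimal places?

Fold change = 2^(1.86) = 3.6301

3.630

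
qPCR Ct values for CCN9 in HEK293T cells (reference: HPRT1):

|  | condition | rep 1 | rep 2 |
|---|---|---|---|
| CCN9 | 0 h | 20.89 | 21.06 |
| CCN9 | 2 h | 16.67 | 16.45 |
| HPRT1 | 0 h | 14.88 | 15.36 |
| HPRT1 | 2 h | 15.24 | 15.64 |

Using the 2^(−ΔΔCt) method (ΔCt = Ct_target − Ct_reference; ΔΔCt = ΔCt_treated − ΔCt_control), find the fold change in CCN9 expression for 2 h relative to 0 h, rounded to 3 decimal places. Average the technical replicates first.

Mean Ct: CCN9 0 h 20.975; CCN9 2 h 16.560; HPRT1 0 h 15.120; HPRT1 2 h 15.440
ΔCt(0 h) = 20.975 − 15.120 = 5.855
ΔCt(2 h) = 16.560 − 15.440 = 1.120
ΔΔCt = 1.120 − 5.855 = -4.735
Fold change = 2^(−(-4.735)) = 2^4.735 = 26.6304

26.630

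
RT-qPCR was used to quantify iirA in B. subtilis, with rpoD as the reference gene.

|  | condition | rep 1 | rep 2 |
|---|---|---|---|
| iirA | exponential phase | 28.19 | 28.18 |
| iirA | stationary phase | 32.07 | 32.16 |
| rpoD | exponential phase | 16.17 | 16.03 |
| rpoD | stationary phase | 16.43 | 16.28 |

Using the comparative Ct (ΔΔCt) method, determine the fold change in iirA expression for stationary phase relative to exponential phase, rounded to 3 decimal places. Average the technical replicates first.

Mean Ct: iirA exponential phase 28.185; iirA stationary phase 32.115; rpoD exponential phase 16.100; rpoD stationary phase 16.355
ΔCt(exponential phase) = 28.185 − 16.100 = 12.085
ΔCt(stationary phase) = 32.115 − 16.355 = 15.760
ΔΔCt = 15.760 − 12.085 = 3.675
Fold change = 2^(−3.675) = 0.0783

0.078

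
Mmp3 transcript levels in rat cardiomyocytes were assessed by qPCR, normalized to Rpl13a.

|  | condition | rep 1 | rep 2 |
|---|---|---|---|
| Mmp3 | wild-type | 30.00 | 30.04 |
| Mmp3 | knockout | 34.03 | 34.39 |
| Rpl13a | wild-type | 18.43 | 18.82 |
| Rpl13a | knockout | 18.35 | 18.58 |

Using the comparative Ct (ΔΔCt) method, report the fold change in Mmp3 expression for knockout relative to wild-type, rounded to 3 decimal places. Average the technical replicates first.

Mean Ct: Mmp3 wild-type 30.020; Mmp3 knockout 34.210; Rpl13a wild-type 18.625; Rpl13a knockout 18.465
ΔCt(wild-type) = 30.020 − 18.625 = 11.395
ΔCt(knockout) = 34.210 − 18.465 = 15.745
ΔΔCt = 15.745 − 11.395 = 4.350
Fold change = 2^(−4.350) = 0.0490

0.049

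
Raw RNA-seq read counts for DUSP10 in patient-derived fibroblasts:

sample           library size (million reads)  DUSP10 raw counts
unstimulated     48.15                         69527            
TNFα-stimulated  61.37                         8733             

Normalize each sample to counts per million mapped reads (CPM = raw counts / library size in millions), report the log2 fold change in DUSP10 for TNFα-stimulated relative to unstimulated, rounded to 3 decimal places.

CPM(unstimulated) = 69527 / 48.15 = 1443.9668
CPM(TNFα-stimulated) = 8733 / 61.37 = 142.3008
Fold change = 142.3008 / 1443.9668 = 0.09855
log2(0.09855) = -3.3430

-3.343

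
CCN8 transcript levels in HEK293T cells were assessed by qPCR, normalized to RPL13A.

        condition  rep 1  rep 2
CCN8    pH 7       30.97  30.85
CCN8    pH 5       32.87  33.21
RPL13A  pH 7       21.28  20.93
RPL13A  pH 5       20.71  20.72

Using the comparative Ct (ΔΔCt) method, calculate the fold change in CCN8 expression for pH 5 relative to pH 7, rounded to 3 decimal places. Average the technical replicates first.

Mean Ct: CCN8 pH 7 30.910; CCN8 pH 5 33.040; RPL13A pH 7 21.105; RPL13A pH 5 20.715
ΔCt(pH 7) = 30.910 − 21.105 = 9.805
ΔCt(pH 5) = 33.040 − 20.715 = 12.325
ΔΔCt = 12.325 − 9.805 = 2.520
Fold change = 2^(−2.520) = 0.1743

0.174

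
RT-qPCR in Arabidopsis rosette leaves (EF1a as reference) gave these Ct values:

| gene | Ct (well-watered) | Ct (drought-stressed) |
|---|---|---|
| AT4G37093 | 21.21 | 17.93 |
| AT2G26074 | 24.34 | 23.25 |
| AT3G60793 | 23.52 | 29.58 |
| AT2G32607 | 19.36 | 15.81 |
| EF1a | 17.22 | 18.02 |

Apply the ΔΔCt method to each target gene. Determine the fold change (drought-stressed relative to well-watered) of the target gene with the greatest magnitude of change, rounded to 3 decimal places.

AT4G37093: ΔΔCt = (17.93−18.02) − (21.21−17.22) = -0.09 − 3.99 = -4.08; fold change = 2^4.08 = 16.912
AT2G26074: ΔΔCt = (23.25−18.02) − (24.34−17.22) = 5.23 − 7.12 = -1.89; fold change = 2^1.89 = 3.706
AT3G60793: ΔΔCt = (29.58−18.02) − (23.52−17.22) = 11.56 − 6.30 = 5.26; fold change = 2^-5.26 = 0.026
AT2G32607: ΔΔCt = (15.81−18.02) − (19.36−17.22) = -2.21 − 2.14 = -4.35; fold change = 2^4.35 = 20.393
AT3G60793 has the largest |ΔΔCt| = 5.26.

0.026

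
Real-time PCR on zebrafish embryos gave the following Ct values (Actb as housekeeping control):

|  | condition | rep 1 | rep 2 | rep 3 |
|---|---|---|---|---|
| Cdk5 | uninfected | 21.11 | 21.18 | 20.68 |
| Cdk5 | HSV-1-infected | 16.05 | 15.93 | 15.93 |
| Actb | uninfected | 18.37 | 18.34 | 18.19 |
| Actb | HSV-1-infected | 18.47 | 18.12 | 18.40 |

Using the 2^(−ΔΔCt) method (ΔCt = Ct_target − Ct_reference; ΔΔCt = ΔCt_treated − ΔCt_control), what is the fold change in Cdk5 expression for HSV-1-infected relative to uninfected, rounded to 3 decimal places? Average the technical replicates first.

Mean Ct: Cdk5 uninfected 20.990; Cdk5 HSV-1-infected 15.970; Actb uninfected 18.300; Actb HSV-1-infected 18.330
ΔCt(uninfected) = 20.990 − 18.300 = 2.690
ΔCt(HSV-1-infected) = 15.970 − 18.330 = -2.360
ΔΔCt = -2.360 − 2.690 = -5.050
Fold change = 2^(−(-5.050)) = 2^5.050 = 33.1285

33.128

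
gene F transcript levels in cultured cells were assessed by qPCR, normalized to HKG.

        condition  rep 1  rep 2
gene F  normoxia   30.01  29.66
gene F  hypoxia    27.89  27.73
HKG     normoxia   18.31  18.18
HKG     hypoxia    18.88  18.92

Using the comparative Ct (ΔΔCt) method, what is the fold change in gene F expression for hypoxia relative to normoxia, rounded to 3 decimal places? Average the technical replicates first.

Mean Ct: gene F normoxia 29.835; gene F hypoxia 27.810; HKG normoxia 18.245; HKG hypoxia 18.900
ΔCt(normoxia) = 29.835 − 18.245 = 11.590
ΔCt(hypoxia) = 27.810 − 18.900 = 8.910
ΔΔCt = 8.910 − 11.590 = -2.680
Fold change = 2^(−(-2.680)) = 2^2.680 = 6.4086

6.409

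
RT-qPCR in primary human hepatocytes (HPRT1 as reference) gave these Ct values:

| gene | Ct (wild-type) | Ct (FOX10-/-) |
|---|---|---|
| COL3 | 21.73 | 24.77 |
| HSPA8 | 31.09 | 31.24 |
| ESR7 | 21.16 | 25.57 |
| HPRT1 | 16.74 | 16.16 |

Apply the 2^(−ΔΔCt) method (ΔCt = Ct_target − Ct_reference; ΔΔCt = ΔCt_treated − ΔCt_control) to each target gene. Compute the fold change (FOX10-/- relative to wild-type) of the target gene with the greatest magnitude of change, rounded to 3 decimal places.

0.031

COL3: ΔΔCt = (24.77−16.16) − (21.73−16.74) = 8.61 − 4.99 = 3.62; fold change = 2^-3.62 = 0.081
HSPA8: ΔΔCt = (31.24−16.16) − (31.09−16.74) = 15.08 − 14.35 = 0.73; fold change = 2^-0.73 = 0.603
ESR7: ΔΔCt = (25.57−16.16) − (21.16−16.74) = 9.41 − 4.42 = 4.99; fold change = 2^-4.99 = 0.031
ESR7 has the largest |ΔΔCt| = 4.99.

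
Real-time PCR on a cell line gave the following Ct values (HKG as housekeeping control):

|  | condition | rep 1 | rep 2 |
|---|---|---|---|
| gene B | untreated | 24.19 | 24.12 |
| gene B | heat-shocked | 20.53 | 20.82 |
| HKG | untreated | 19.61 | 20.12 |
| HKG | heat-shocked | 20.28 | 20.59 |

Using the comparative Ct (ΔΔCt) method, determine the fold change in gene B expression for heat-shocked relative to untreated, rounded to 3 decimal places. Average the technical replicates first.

16.564

Mean Ct: gene B untreated 24.155; gene B heat-shocked 20.675; HKG untreated 19.865; HKG heat-shocked 20.435
ΔCt(untreated) = 24.155 − 19.865 = 4.290
ΔCt(heat-shocked) = 20.675 − 20.435 = 0.240
ΔΔCt = 0.240 − 4.290 = -4.050
Fold change = 2^(−(-4.050)) = 2^4.050 = 16.5642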